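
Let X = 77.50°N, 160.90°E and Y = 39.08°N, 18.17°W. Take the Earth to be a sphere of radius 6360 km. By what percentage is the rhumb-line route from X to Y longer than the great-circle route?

42.4%

Great circle: σ = 1.1069 rad → d_gc = Rσ = 7039.6 km
Rhumb: Δφ = -0.6706, Δλ = -3.1254, Δψ = -1.4696, q = Δφ/Δψ = 0.4563 → d_rh = R√(Δφ²+q²Δλ²) = 10022.5 km
Excess = (10022.5 − 7039.6) / 7039.6 = 2982.9 / 7039.6 = 42.37% ≈ 42.4%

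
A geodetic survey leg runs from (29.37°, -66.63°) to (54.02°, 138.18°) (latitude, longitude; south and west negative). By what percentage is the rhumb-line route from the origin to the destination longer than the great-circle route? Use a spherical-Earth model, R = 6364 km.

23.7%

Great circle: σ = 1.6387 rad → d_gc = Rσ = 10428.7 km
Rhumb: Δφ = +0.4302, Δλ = -2.7086, Δψ = +0.5881, q = Δφ/Δψ = 0.7315 → d_rh = R√(Δφ²+q²Δλ²) = 12903.3 km
Excess = (12903.3 − 10428.7) / 10428.7 = 2474.6 / 10428.7 = 23.73% ≈ 23.7%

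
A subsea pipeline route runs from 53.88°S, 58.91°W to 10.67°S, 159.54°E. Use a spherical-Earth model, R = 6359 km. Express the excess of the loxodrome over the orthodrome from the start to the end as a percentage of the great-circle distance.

Great circle: σ = 1.8798 rad → d_gc = Rσ = 11953.6 km
Rhumb: Δφ = +0.7542, Δλ = -2.4705, Δψ = +0.9333, q = Δφ/Δψ = 0.8080 → d_rh = R√(Δφ²+q²Δλ²) = 13570.1 km
Excess = (13570.1 − 11953.6) / 11953.6 = 1616.5 / 11953.6 = 13.52% ≈ 13.5%

13.5%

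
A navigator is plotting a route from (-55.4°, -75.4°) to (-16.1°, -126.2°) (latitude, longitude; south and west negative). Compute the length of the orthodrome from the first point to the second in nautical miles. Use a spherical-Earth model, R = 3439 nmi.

3303 nmi

cos σ = sin φ₁ sin φ₂ + cos φ₁ cos φ₂ cos Δλ
      = sin(-55.40°)sin(-16.10°) + cos(-55.40°)cos(-16.10°)cos(-50.80°) = 0.5731
σ = 55.034° → d = Rσ = 3439·0.96053 = 3303 nmi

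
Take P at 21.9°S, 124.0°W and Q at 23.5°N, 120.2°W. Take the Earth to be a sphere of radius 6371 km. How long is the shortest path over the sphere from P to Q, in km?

cos σ = sin φ₁ sin φ₂ + cos φ₁ cos φ₂ cos Δλ
      = sin(-21.90°)sin(23.50°) + cos(-21.90°)cos(23.50°)cos(3.80°) = 0.7003
σ = 45.550° → d = Rσ = 6371·0.79500 = 5065 km

5065 km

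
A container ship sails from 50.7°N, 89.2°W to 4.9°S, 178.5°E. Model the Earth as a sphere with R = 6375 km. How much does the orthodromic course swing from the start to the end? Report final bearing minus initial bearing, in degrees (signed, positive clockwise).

Initial bearing θ₁ = atan2(sin Δλ cos φ₂, cos φ₁ sin φ₂ − sin φ₁ cos φ₂ cos Δλ) = 268.67°
Final bearing θ₂ = (initial bearing from the destination back to the start) + 180° = 219.46°
Δθ = θ₂ − θ₁ = -49.2°

-49.2°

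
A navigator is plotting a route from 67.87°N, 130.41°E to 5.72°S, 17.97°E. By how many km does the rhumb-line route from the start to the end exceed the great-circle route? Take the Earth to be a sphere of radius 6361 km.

844 km

Great circle: cos σ = sin φ₁ sin φ₂ + cos φ₁ cos φ₂ cos Δλ,  σ = 1.8084 rad → d_gc = 11503.4 km
Rhumb line: Δψ = -1.7319, q = Δφ/Δψ = 0.7416, d_rh = R√(Δφ²+q²Δλ²) = 12347.1 km
Excess = 12347.1 − 11503.4 = 843.7 ≈ 844 km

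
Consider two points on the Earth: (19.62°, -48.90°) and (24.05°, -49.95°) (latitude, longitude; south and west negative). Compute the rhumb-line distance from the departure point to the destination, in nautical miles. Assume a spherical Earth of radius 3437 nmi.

272 nmi

Δψ = ln[tan(π/4+φ₂/2)/tan(π/4+φ₁/2)] = +0.0833;  Δφ = +0.0773 rad,  Δλ = -0.0183 rad
q = Δφ/Δψ = 0.9280
d = R·√(Δφ² + q²Δλ²) = 3437·0.07917 = 272 nmi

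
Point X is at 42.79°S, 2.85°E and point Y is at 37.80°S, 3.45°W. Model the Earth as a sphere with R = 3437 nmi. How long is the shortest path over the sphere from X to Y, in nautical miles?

cos σ = sin φ₁ sin φ₂ + cos φ₁ cos φ₂ cos Δλ
      = sin(-42.79°)sin(-37.80°) + cos(-42.79°)cos(-37.80°)cos(-6.30°) = 0.9927
σ = 6.923° → d = Rσ = 3437·0.12084 = 415 nmi

415 nmi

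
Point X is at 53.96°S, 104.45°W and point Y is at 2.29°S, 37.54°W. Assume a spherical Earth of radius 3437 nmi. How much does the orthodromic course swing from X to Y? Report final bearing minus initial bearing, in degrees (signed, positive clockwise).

-38.2°

Initial bearing θ₁ = atan2(sin Δλ cos φ₂, cos φ₁ sin φ₂ − sin φ₁ cos φ₂ cos Δλ) = 72.30°
Final bearing θ₂ = (initial bearing from the destination back to the start) + 180° = 34.12°
Δθ = θ₂ − θ₁ = -38.2°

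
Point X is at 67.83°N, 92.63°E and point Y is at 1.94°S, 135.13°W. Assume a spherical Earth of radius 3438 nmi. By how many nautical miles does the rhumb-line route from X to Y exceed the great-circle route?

Great circle: cos σ = sin φ₁ sin φ₂ + cos φ₁ cos φ₂ cos Δλ,  σ = 1.8597 rad → d_gc = 6393.6 nmi
Rhumb line: Δψ = -1.6639, q = Δφ/Δψ = 0.7318, d_rh = R√(Δφ²+q²Δλ²) = 7158.9 nmi
Excess = 7158.9 − 6393.6 = 765.3 ≈ 765 nmi

765 nmi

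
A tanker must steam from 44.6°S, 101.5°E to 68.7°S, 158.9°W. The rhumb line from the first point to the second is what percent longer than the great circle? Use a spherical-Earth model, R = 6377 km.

10.2%

Great circle: σ = 0.9134 rad → d_gc = Rσ = 5824.8 km
Rhumb: Δφ = -0.4206, Δλ = +1.7383, Δψ = -0.7995, q = Δφ/Δψ = 0.5261 → d_rh = R√(Δφ²+q²Δλ²) = 6419.3 km
Excess = (6419.3 − 5824.8) / 5824.8 = 594.5 / 5824.8 = 10.21% ≈ 10.2%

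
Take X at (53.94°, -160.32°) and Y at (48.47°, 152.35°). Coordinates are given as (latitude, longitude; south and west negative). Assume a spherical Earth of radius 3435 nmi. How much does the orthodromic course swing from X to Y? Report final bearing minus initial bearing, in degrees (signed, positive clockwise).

At departure: θ₁ = atan2(sin Δλ cos φ₂, cos φ₁ sin φ₂ − sin φ₁ cos φ₂ cos Δλ) = 279.02°
At arrival: θ₂ = atan2(sin Δλ cos φ₁, −cos φ₂ sin φ₁ + sin φ₂ cos φ₁ cos Δλ) = 241.26°
Δθ = θ₂ − θ₁ = -37.8°

-37.8°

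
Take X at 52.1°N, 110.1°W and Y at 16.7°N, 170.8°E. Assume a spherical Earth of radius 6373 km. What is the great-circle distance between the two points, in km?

7813 km

cos σ = sin φ₁ sin φ₂ + cos φ₁ cos φ₂ cos Δλ
      = sin(52.10°)sin(16.70°) + cos(52.10°)cos(16.70°)cos(-79.10°) = 0.3380
σ = 70.244° → d = Rσ = 6373·1.22599 = 7813 km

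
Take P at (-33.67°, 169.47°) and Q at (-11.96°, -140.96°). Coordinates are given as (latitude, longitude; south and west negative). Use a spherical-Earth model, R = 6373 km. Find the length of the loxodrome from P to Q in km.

Δψ = ln[tan(π/4+φ₂/2)/tan(π/4+φ₁/2)] = +0.4145;  Δφ = +0.3789 rad,  Δλ = +0.8652 rad
q = Δφ/Δψ = 0.9142
d = R·√(Δφ² + q²Δλ²) = 6373·0.87705 = 5589 km

5589 km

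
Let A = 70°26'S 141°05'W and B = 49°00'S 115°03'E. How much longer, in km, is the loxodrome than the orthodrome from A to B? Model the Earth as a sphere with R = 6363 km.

641 km

Great circle: cos σ = sin φ₁ sin φ₂ + cos φ₁ cos φ₂ cos Δλ,  σ = 0.8520 rad → d_gc = 5421.4 km
Rhumb line: Δψ = +0.7740, q = Δφ/Δψ = 0.4833, d_rh = R√(Δφ²+q²Δλ²) = 6062.1 km
Excess = 6062.1 − 5421.4 = 640.7 ≈ 641 km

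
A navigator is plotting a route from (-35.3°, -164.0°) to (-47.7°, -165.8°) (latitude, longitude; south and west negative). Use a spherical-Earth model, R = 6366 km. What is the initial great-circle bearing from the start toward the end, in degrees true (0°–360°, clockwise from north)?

θ = atan2( sin Δλ·cos φ₂ ,  cos φ₁ sin φ₂ − sin φ₁ cos φ₂ cos Δλ )
  = atan2(-0.0211, -0.2149) = 185.62°

185.6°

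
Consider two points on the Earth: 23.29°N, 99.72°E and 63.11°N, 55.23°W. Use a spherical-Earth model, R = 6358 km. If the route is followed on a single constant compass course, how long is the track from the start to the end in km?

Δψ = ln[tan(π/4+φ₂/2)/tan(π/4+φ₁/2)] = +1.0129;  Δφ = +0.6950 rad,  Δλ = -2.7044 rad
q = Δφ/Δψ = 0.6862
d = R·√(Δφ² + q²Δλ²) = 6358·1.98154 = 12599 km

12599 km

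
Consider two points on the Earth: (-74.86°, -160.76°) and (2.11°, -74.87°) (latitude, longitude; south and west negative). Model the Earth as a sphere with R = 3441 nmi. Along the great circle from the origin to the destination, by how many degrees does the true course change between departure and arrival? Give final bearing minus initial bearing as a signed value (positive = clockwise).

At departure: θ₁ = atan2(sin Δλ cos φ₂, cos φ₁ sin φ₂ − sin φ₁ cos φ₂ cos Δλ) = 85.48°
At arrival: θ₂ = atan2(sin Δλ cos φ₁, −cos φ₂ sin φ₁ + sin φ₂ cos φ₁ cos Δλ) = 15.10°
Δθ = θ₂ − θ₁ = -70.4°

-70.4°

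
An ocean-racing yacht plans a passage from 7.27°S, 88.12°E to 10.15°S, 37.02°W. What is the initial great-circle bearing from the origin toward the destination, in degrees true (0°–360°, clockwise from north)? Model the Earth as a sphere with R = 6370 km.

N = sin Δλ·cos φ₂ = -0.8050;  D = cos φ₁ sin φ₂ − sin φ₁ cos φ₂ cos Δλ = -0.2465
initial course = atan2(N, D) = 252.97°

253.0°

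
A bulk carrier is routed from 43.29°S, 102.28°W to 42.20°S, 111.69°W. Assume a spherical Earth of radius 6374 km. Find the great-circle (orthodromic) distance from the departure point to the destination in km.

778 km

Haversine: a = sin²(Δφ/2)+cos φ₁ cos φ₂ sin²(Δλ/2) = 0.00372;  σ = 2·atan2(√a,√(1−a))
σ = 6.992° → d = Rσ = 6374·0.12203 = 778 km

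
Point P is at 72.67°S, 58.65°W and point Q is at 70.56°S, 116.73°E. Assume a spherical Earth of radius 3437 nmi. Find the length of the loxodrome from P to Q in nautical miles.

Δψ = ln[tan(π/4+φ₂/2)/tan(π/4+φ₁/2)] = +0.1169;  Δφ = +0.0368 rad,  Δλ = +3.0610 rad
q = Δφ/Δψ = 0.3151
d = R·√(Δφ² + q²Δλ²) = 3437·0.96509 = 3317 nmi

3317 nmi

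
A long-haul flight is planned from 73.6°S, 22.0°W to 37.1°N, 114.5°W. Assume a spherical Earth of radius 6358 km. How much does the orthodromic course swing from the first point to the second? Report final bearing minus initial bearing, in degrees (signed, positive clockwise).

Initial bearing θ₁ = atan2(sin Δλ cos φ₂, cos φ₁ sin φ₂ − sin φ₁ cos φ₂ cos Δλ) = 279.75°
Final bearing θ₂ = (initial bearing from the destination back to the start) + 180° = 339.58°
Δθ = θ₂ − θ₁ = +59.8°

+59.8°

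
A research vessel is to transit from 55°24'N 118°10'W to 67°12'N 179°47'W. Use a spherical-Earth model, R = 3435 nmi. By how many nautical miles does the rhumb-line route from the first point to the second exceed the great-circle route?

Great circle: cos σ = sin φ₁ sin φ₂ + cos φ₁ cos φ₂ cos Δλ,  σ = 0.5288 rad → d_gc = 1816.4 nmi
Rhumb line: Δψ = +0.4348, q = Δφ/Δψ = 0.4736, d_rh = R√(Δφ²+q²Δλ²) = 1887.2 nmi
Excess = 1887.2 − 1816.4 = 70.8 ≈ 71 nmi

71 nmi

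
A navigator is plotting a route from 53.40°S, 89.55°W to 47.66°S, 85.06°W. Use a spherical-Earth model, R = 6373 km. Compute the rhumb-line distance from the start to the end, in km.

713 km

Rhumb course C = atan2(Δλ, Δψ) with Δψ = ln[tan(π/4+φ₂/2)/tan(π/4+φ₁/2)] = +0.1579, Δλ = +0.0784 → C = 26.40°
d = R·|Δφ| / |cos C| = 6373·0.10018 / 0.89571 = 713 km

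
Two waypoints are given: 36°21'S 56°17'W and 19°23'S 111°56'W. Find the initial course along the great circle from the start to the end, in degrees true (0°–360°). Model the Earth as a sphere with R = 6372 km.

θ = atan2( sin Δλ·cos φ₂ ,  cos φ₁ sin φ₂ − sin φ₁ cos φ₂ cos Δλ )
  = atan2(-0.7788, +0.0482) = 273.54°

273.5°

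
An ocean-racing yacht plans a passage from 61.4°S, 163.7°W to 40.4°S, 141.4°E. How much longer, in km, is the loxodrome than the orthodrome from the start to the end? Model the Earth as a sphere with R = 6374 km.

Great circle: cos σ = sin φ₁ sin φ₂ + cos φ₁ cos φ₂ cos Δλ,  σ = 0.6783 rad → d_gc = 4323.4 km
Rhumb line: Δψ = +0.5948, q = Δφ/Δψ = 0.6162, d_rh = R√(Δφ²+q²Δλ²) = 4429.4 km
Excess = 4429.4 − 4323.4 = 106.0 ≈ 106 km

106 km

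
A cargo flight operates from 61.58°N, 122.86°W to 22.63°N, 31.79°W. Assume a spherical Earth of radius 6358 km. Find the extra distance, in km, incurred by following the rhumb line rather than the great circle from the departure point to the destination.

463 km

Great circle: cos σ = sin φ₁ sin φ₂ + cos φ₁ cos φ₂ cos Δλ,  σ = 1.2343 rad → d_gc = 7847.5 km
Rhumb line: Δψ = -0.9678, q = Δφ/Δψ = 0.7024, d_rh = R√(Δφ²+q²Δλ²) = 8310.8 km
Excess = 8310.8 − 7847.5 = 463.3 ≈ 463 km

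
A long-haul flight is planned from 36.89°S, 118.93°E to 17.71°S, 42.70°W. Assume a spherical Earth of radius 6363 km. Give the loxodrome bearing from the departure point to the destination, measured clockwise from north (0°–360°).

Meridional parts: M(φ₁)=-0.6936, M(φ₂)=-0.3141 → ΔM = +0.3794;  Δλ = -2.8210 rad
tan C = Δλ / ΔM = -7.4345 → C = 277.66°

277.7°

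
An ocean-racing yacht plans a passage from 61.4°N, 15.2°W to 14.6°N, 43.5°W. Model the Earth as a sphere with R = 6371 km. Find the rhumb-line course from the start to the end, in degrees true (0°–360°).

Meridional parts: M(φ₁)=+1.3669, M(φ₂)=+0.2576 → ΔM = -1.1093;  Δλ = -0.4939 rad
tan C = Δλ / ΔM = +0.4453 → C = 204.00°

204.0°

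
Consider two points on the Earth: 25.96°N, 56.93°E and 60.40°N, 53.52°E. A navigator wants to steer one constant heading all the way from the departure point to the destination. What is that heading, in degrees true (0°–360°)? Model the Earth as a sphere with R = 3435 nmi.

356.0°

Δψ = ln[tan(π/4+φ₂/2)/tan(π/4+φ₁/2)] = +0.8616
Δλ = -0.0595 rad (taken the short way round)
course = atan2(Δλ, Δψ) = 356.05°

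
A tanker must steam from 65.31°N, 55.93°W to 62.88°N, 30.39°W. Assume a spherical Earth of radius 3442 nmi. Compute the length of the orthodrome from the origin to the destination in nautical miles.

Haversine: a = sin²(Δφ/2)+cos φ₁ cos φ₂ sin²(Δλ/2) = 0.00975;  σ = 2·atan2(√a,√(1−a))
σ = 11.335° → d = Rσ = 3442·0.19784 = 681 nmi

681 nmi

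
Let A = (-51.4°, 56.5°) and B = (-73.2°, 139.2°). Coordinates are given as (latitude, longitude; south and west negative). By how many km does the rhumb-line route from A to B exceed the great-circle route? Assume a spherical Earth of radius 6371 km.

Great circle: cos σ = sin φ₁ sin φ₂ + cos φ₁ cos φ₂ cos Δλ,  σ = 0.6903 rad → d_gc = 4397.7 km
Rhumb line: Δψ = -0.8635, q = Δφ/Δψ = 0.4406, d_rh = R√(Δφ²+q²Δλ²) = 4721.6 km
Excess = 4721.6 − 4397.7 = 323.9 ≈ 324 km

324 km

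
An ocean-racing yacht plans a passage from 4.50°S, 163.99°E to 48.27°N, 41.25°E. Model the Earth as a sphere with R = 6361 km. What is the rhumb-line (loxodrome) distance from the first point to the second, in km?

Rhumb course C = atan2(Δλ, Δψ) with Δψ = ln[tan(π/4+φ₂/2)/tan(π/4+φ₁/2)] = +1.0431, Δλ = -2.1422 → C = 295.96°
d = R·|Δφ| / |cos C| = 6361·0.92101 / 0.43780 = 13382 km

13382 km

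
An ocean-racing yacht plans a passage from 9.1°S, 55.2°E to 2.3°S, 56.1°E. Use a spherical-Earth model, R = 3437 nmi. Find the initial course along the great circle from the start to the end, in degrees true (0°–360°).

N = sin Δλ·cos φ₂ = +0.0157;  D = cos φ₁ sin φ₂ − sin φ₁ cos φ₂ cos Δλ = +0.1184
initial course = atan2(N, D) = 7.55°

7.6°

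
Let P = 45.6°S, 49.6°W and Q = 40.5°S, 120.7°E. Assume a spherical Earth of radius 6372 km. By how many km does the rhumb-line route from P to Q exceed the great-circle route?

Great circle: cos σ = sin φ₁ sin φ₂ + cos φ₁ cos φ₂ cos Δλ,  σ = 1.6312 rad → d_gc = 10394.3 km
Rhumb line: Δψ = +0.1219, q = Δφ/Δψ = 0.7301, d_rh = R√(Δφ²+q²Δλ²) = 13839.2 km
Excess = 13839.2 − 10394.3 = 3444.9 ≈ 3445 km

3445 km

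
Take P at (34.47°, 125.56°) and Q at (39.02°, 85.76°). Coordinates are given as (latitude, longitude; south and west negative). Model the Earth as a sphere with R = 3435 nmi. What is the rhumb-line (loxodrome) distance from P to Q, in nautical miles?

1930 nmi

Δψ = ln[tan(π/4+φ₂/2)/tan(π/4+φ₁/2)] = +0.0992;  Δφ = +0.0794 rad,  Δλ = -0.6946 rad
q = Δφ/Δψ = 0.8009
d = R·√(Δφ² + q²Δλ²) = 3435·0.56195 = 1930 nmi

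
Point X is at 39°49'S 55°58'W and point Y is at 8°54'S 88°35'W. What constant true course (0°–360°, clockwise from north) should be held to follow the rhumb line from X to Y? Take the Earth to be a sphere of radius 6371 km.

316.6°

Meridional parts: M(φ₁)=-0.7587, M(φ₂)=-0.1560 → ΔM = +0.6028;  Δλ = -0.5693 rad
tan C = Δλ / ΔM = -0.9444 → C = 316.64°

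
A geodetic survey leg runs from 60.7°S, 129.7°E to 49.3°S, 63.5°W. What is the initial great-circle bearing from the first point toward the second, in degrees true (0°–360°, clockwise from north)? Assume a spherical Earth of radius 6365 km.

170.9°

θ = atan2( sin Δλ·cos φ₂ ,  cos φ₁ sin φ₂ − sin φ₁ cos φ₂ cos Δλ )
  = atan2(+0.1489, -0.9247) = 170.85°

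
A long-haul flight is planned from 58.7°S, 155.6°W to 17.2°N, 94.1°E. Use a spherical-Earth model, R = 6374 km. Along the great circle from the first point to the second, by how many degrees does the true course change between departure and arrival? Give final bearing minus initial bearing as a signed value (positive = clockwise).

+65.7°

Initial bearing θ₁ = atan2(sin Δλ cos φ₂, cos φ₁ sin φ₂ − sin φ₁ cos φ₂ cos Δλ) = 261.77°
Final bearing θ₂ = (initial bearing from the destination back to the start) + 180° = 327.44°
Δθ = θ₂ − θ₁ = +65.7°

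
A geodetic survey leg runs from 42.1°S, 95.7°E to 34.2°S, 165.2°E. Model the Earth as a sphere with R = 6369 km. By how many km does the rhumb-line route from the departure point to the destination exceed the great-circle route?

Great circle: cos σ = sin φ₁ sin φ₂ + cos φ₁ cos φ₂ cos Δλ,  σ = 0.9376 rad → d_gc = 5971.382 km
Rhumb line: Δψ = +0.1756, q = Δφ/Δψ = 0.7850, d_rh = R√(Δφ²+q²Δλ²) = 6127.881 km
Excess = 6127.881 − 5971.382 = 156.499 ≈ 156 km

156 km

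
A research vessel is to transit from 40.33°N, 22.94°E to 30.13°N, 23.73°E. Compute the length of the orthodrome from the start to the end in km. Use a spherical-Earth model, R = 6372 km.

1137 km

Haversine: a = sin²(Δφ/2)+cos φ₁ cos φ₂ sin²(Δλ/2) = 0.00793;  σ = 2·atan2(√a,√(1−a))
σ = 10.220° → d = Rσ = 6372·0.17838 = 1137 km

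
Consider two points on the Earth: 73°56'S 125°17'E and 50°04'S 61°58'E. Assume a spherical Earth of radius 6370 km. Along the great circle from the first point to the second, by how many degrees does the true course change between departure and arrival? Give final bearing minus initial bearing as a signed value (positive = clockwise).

+58.2°

At departure: θ₁ = atan2(sin Δλ cos φ₂, cos φ₁ sin φ₂ − sin φ₁ cos φ₂ cos Δλ) = 276.44°
At arrival: θ₂ = atan2(sin Δλ cos φ₁, −cos φ₂ sin φ₁ + sin φ₂ cos φ₁ cos Δλ) = 334.63°
Δθ = θ₂ − θ₁ = +58.2°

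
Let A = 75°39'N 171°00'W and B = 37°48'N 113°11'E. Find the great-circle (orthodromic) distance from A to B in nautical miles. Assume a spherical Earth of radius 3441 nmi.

3007 nmi

cos σ = sin φ₁ sin φ₂ + cos φ₁ cos φ₂ cos Δλ
      = sin(75.65°)sin(37.80°) + cos(75.65°)cos(37.80°)cos(-75.82°) = 0.6418
σ = 50.076° → d = Rσ = 3441·0.87399 = 3007 nmi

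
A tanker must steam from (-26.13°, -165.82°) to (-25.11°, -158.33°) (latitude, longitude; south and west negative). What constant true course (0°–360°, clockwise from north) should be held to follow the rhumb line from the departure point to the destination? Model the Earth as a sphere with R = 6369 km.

Δψ = ln[tan(π/4+φ₂/2)/tan(π/4+φ₁/2)] = +0.0197
Δλ = +0.1307 rad (taken the short way round)
course = atan2(Δλ, Δψ) = 81.41°

81.4°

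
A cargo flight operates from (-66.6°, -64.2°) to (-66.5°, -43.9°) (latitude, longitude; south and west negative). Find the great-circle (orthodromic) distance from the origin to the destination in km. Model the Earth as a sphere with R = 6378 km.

cos σ = sin φ₁ sin φ₂ + cos φ₁ cos φ₂ cos Δλ
      = sin(-66.60°)sin(-66.50°) + cos(-66.60°)cos(-66.50°)cos(20.30°) = 0.9902
σ = 8.043° → d = Rσ = 6378·0.14038 = 895 km

895 km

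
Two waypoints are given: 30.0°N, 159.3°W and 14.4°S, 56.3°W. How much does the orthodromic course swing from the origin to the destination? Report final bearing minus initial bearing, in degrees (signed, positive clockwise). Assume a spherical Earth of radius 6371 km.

At departure: θ₁ = atan2(sin Δλ cos φ₂, cos φ₁ sin φ₂ − sin φ₁ cos φ₂ cos Δλ) = 96.43°
At arrival: θ₂ = atan2(sin Δλ cos φ₁, −cos φ₂ sin φ₁ + sin φ₂ cos φ₁ cos Δλ) = 117.32°
Δθ = θ₂ − θ₁ = +20.9°

+20.9°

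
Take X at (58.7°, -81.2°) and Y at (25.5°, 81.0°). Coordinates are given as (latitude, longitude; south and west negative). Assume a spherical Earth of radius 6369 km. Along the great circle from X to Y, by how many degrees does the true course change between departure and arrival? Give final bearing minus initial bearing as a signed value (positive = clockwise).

At departure: θ₁ = atan2(sin Δλ cos φ₂, cos φ₁ sin φ₂ − sin φ₁ cos φ₂ cos Δλ) = 16.07°
At arrival: θ₂ = atan2(sin Δλ cos φ₁, −cos φ₂ sin φ₁ + sin φ₂ cos φ₁ cos Δλ) = 170.83°
Δθ = θ₂ − θ₁ = +154.8°

+154.8°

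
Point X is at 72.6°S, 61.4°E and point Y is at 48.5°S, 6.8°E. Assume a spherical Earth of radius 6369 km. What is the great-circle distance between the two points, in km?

cos σ = sin φ₁ sin φ₂ + cos φ₁ cos φ₂ cos Δλ
      = sin(-72.60°)sin(-48.50°) + cos(-72.60°)cos(-48.50°)cos(-54.60°) = 0.8295
σ = 33.956° → d = Rσ = 6369·0.59264 = 3775 km

3775 km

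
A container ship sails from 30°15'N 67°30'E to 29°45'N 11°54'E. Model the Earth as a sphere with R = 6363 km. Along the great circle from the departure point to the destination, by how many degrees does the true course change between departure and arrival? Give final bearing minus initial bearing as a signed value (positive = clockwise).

Initial bearing θ₁ = atan2(sin Δλ cos φ₂, cos φ₁ sin φ₂ − sin φ₁ cos φ₂ cos Δλ) = 284.22°
Final bearing θ₂ = (initial bearing from the destination back to the start) + 180° = 254.68°
Δθ = θ₂ − θ₁ = -29.5°

-29.5°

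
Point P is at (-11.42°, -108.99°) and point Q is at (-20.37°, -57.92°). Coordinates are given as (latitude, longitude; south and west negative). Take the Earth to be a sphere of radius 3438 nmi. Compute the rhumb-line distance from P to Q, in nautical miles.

Δψ = ln[tan(π/4+φ₂/2)/tan(π/4+φ₁/2)] = -0.1626;  Δφ = -0.1562 rad,  Δλ = +0.8913 rad
q = Δφ/Δψ = 0.9606
d = R·√(Δφ² + q²Δλ²) = 3438·0.87038 = 2992 nmi

2992 nmi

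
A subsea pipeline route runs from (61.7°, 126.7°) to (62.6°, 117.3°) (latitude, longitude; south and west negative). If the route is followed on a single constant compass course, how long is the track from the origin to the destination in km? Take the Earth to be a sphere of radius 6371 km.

Rhumb course C = atan2(Δλ, Δψ) with Δψ = ln[tan(π/4+φ₂/2)/tan(π/4+φ₁/2)] = +0.0336, Δλ = -0.1641 → C = 281.58°
d = R·|Δφ| / |cos C| = 6371·0.01571 / 0.20079 = 498 km

498 km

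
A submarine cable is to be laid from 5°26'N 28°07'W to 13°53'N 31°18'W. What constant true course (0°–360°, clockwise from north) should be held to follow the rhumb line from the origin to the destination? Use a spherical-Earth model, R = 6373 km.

Meridional parts: M(φ₁)=+0.0950, M(φ₂)=+0.2447 → ΔM = +0.1497;  Δλ = -0.0556 rad
tan C = Δλ / ΔM = -0.3710 → C = 339.64°

339.6°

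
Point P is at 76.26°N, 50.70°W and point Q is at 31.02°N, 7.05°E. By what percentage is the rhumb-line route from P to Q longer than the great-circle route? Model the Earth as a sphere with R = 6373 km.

Great circle: σ = 0.9157 rad → d_gc = Rσ = 5836.0 km
Rhumb: Δφ = -0.7896, Δλ = +1.0079, Δψ = -1.5463, q = Δφ/Δψ = 0.5106 → d_rh = R√(Δφ²+q²Δλ²) = 6006.7 km
Excess = (6006.7 − 5836.0) / 5836.0 = 170.7 / 5836.0 = 2.92% ≈ 2.9%

2.9%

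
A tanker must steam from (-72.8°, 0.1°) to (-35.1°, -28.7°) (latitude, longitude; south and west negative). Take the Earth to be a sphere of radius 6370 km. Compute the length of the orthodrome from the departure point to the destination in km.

Haversine: a = sin²(Δφ/2)+cos φ₁ cos φ₂ sin²(Δλ/2) = 0.11935;  σ = 2·atan2(√a,√(1−a))
σ = 40.421° → d = Rσ = 6370·0.70548 = 4494 km

4494 km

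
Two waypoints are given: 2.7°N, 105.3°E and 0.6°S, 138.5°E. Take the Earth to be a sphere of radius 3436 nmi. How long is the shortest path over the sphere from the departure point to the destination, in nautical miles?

Haversine: a = sin²(Δφ/2)+cos φ₁ cos φ₂ sin²(Δλ/2) = 0.08235;  σ = 2·atan2(√a,√(1−a))
σ = 33.353° → d = Rσ = 3436·0.58212 = 2000 nmi

2000 nmi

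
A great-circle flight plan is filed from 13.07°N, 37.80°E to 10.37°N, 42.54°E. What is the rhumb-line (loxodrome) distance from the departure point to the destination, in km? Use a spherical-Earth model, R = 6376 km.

Rhumb course C = atan2(Δλ, Δψ) with Δψ = ln[tan(π/4+φ₂/2)/tan(π/4+φ₁/2)] = -0.0481, Δλ = +0.0827 → C = 120.19°
d = R·|Δφ| / |cos C| = 6376·0.04712 / 0.50289 = 597 km

597 km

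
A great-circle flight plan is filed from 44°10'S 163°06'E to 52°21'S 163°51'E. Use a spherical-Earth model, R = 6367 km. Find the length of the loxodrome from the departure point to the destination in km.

911 km

Δψ = ln[tan(π/4+φ₂/2)/tan(π/4+φ₁/2)] = -0.2152;  Δφ = -0.1428 rad,  Δλ = +0.0131 rad
q = Δφ/Δψ = 0.6638
d = R·√(Δφ² + q²Δλ²) = 6367·0.14309 = 911 km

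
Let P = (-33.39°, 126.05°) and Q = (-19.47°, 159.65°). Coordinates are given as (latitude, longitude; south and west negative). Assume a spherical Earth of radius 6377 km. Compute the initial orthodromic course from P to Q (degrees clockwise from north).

73.6°

N = sin Δλ·cos φ₂ = +0.5217;  D = cos φ₁ sin φ₂ − sin φ₁ cos φ₂ cos Δλ = +0.1539
initial course = atan2(N, D) = 73.57°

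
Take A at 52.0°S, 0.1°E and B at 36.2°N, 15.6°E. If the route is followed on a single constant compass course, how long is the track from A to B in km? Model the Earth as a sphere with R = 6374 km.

9929 km

Rhumb course C = atan2(Δλ, Δψ) with Δψ = ln[tan(π/4+φ₂/2)/tan(π/4+φ₁/2)] = +1.7448, Δλ = +0.2705 → C = 8.81°
d = R·|Δφ| / |cos C| = 6374·1.53938 / 0.98819 = 9929 km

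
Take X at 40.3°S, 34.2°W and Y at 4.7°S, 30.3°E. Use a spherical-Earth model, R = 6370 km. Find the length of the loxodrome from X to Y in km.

7593 km

Δψ = ln[tan(π/4+φ₂/2)/tan(π/4+φ₁/2)] = +0.6876;  Δφ = +0.6213 rad,  Δλ = +1.1257 rad
q = Δφ/Δψ = 0.9036
d = R·√(Δφ² + q²Δλ²) = 6370·1.19195 = 7593 km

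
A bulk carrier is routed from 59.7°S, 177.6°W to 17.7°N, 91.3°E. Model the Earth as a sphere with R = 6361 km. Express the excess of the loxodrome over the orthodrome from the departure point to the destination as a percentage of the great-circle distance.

2.5%

Great circle: σ = 1.8460 rad → d_gc = Rσ = 11742.3 km
Rhumb: Δφ = +1.3509, Δλ = -1.5900, Δψ = +1.6205, q = Δφ/Δψ = 0.8336 → d_rh = R√(Δφ²+q²Δλ²) = 12038.5 km
Excess = (12038.5 − 11742.3) / 11742.3 = 296.2 / 11742.3 = 2.52% ≈ 2.5%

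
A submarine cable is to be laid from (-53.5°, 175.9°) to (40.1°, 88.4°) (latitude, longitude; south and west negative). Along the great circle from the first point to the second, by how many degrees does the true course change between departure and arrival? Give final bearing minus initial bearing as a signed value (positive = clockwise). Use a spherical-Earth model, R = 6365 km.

+18.5°

At departure: θ₁ = atan2(sin Δλ cos φ₂, cos φ₁ sin φ₂ − sin φ₁ cos φ₂ cos Δλ) = 298.21°
At arrival: θ₂ = atan2(sin Δλ cos φ₁, −cos φ₂ sin φ₁ + sin φ₂ cos φ₁ cos Δλ) = 316.74°
Δθ = θ₂ − θ₁ = +18.5°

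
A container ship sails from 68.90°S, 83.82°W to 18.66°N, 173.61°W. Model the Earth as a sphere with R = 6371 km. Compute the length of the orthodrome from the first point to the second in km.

11930 km

cos σ = sin φ₁ sin φ₂ + cos φ₁ cos φ₂ cos Δλ
      = sin(-68.90°)sin(18.66°) + cos(-68.90°)cos(18.66°)cos(-89.79°) = -0.2972
σ = 107.293° → d = Rσ = 6371·1.87261 = 11930 km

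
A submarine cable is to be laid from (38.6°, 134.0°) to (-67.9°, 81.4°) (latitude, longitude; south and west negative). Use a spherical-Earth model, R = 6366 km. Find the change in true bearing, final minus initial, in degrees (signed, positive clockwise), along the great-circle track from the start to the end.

Initial bearing θ₁ = atan2(sin Δλ cos φ₂, cos φ₁ sin φ₂ − sin φ₁ cos φ₂ cos Δλ) = 199.03°
Final bearing θ₂ = (initial bearing from the destination back to the start) + 180° = 222.63°
Δθ = θ₂ − θ₁ = +23.6°

+23.6°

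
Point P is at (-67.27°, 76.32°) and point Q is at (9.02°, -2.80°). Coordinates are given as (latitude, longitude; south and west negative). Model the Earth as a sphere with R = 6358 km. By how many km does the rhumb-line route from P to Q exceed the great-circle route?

306 km

Great circle: cos σ = sin φ₁ sin φ₂ + cos φ₁ cos φ₂ cos Δλ,  σ = 1.6434 rad → d_gc = 10448.9 km
Rhumb line: Δψ = +1.7625, q = Δφ/Δψ = 0.7555, d_rh = R√(Δφ²+q²Δλ²) = 10754.6 km
Excess = 10754.6 − 10448.9 = 305.7 ≈ 306 km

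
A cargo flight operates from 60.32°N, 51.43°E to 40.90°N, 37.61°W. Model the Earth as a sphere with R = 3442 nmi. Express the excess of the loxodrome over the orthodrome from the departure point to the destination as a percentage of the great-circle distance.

7.0%

Great circle: σ = 0.9581 rad → d_gc = Rσ = 3297.6 nmi
Rhumb: Δφ = -0.3389, Δλ = -1.5540, Δψ = -0.5446, q = Δφ/Δψ = 0.6223 → d_rh = R√(Δφ²+q²Δλ²) = 3527.4 nmi
Excess = (3527.4 − 3297.6) / 3297.6 = 229.8 / 3297.6 = 6.97% ≈ 7.0%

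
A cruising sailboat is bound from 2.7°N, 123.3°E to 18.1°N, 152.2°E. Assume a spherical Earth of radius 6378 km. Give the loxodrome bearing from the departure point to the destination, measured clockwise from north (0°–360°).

61.5°

Δψ = ln[tan(π/4+φ₂/2)/tan(π/4+φ₁/2)] = +0.2742
Δλ = +0.5044 rad (taken the short way round)
course = atan2(Δλ, Δψ) = 61.47°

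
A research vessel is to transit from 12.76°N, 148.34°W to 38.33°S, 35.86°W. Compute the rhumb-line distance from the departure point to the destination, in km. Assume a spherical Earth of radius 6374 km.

13049 km

Δψ = ln[tan(π/4+φ₂/2)/tan(π/4+φ₁/2)] = -0.9499;  Δφ = -0.8917 rad,  Δλ = +1.9631 rad
q = Δφ/Δψ = 0.9387
d = R·√(Δφ² + q²Δλ²) = 6374·2.04727 = 13049 km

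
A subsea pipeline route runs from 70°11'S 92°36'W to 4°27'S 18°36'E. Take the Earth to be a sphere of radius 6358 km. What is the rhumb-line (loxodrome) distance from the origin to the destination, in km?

11195 km

Rhumb course C = atan2(Δλ, Δψ) with Δψ = ln[tan(π/4+φ₂/2)/tan(π/4+φ₁/2)] = +1.6671, Δλ = +1.9408 → C = 49.34°
d = R·|Δφ| / |cos C| = 6358·1.14726 / 0.65158 = 11195 km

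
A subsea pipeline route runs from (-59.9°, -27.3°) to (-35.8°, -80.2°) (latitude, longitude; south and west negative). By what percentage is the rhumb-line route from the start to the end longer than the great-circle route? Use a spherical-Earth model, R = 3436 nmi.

Great circle: σ = 0.7206 rad → d_gc = Rσ = 2475.8 nmi
Rhumb: Δφ = +0.4206, Δλ = -0.9233, Δψ = +0.6435, q = Δφ/Δψ = 0.6536 → d_rh = R√(Δφ²+q²Δλ²) = 2527.6 nmi
Excess = (2527.6 − 2475.8) / 2475.8 = 51.8 / 2475.8 = 2.09% ≈ 2.1%

2.1%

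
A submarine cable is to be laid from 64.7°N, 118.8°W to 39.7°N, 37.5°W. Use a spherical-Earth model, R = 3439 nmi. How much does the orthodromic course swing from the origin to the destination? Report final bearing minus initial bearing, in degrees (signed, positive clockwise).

+69.6°

At departure: θ₁ = atan2(sin Δλ cos φ₂, cos φ₁ sin φ₂ − sin φ₁ cos φ₂ cos Δλ) = 77.56°
At arrival: θ₂ = atan2(sin Δλ cos φ₁, −cos φ₂ sin φ₁ + sin φ₂ cos φ₁ cos Δλ) = 147.15°
Δθ = θ₂ − θ₁ = +69.6°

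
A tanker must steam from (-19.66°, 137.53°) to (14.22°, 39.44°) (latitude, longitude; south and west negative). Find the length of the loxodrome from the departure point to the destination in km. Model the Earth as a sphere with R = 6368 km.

11371 km

Δψ = ln[tan(π/4+φ₂/2)/tan(π/4+φ₁/2)] = +0.6008;  Δφ = +0.5913 rad,  Δλ = -1.7120 rad
q = Δφ/Δψ = 0.9841
d = R·√(Δφ² + q²Δλ²) = 6368·1.78560 = 11371 km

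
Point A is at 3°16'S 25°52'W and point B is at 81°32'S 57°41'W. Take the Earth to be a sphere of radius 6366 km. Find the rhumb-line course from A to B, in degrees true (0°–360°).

192.3°

Δψ = ln[tan(π/4+φ₂/2)/tan(π/4+φ₁/2)] = -2.5464
Δλ = -0.5553 rad (taken the short way round)
course = atan2(Δλ, Δψ) = 192.30°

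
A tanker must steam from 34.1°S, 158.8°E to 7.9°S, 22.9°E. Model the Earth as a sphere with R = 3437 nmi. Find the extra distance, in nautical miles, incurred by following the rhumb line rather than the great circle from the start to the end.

441 nmi

Great circle: cos σ = sin φ₁ sin φ₂ + cos φ₁ cos φ₂ cos Δλ,  σ = 2.1083 rad → d_gc = 7246.06 nmi
Rhumb line: Δψ = +0.4954, q = Δφ/Δψ = 0.9230, d_rh = R√(Δφ²+q²Δλ²) = 7686.58 nmi
Excess = 7686.58 − 7246.06 = 440.52 ≈ 441 nmi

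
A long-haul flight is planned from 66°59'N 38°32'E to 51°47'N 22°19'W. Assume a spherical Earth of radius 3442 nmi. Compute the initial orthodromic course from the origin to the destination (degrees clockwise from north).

N = sin Δλ·cos φ₂ = -0.5403;  D = cos φ₁ sin φ₂ − sin φ₁ cos φ₂ cos Δλ = +0.0299
initial course = atan2(N, D) = 273.16°

273.2°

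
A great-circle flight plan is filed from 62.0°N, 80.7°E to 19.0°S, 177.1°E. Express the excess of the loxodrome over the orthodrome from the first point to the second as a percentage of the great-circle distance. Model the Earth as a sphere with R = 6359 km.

3.1%

Great circle: σ = 1.9145 rad → d_gc = Rσ = 12174.1 km
Rhumb: Δφ = -1.4137, Δλ = +1.6825, Δψ = -1.7268, q = Δφ/Δψ = 0.8187 → d_rh = R√(Δφ²+q²Δλ²) = 12551.3 km
Excess = (12551.3 − 12174.1) / 12174.1 = 377.2 / 12174.1 = 3.10% ≈ 3.1%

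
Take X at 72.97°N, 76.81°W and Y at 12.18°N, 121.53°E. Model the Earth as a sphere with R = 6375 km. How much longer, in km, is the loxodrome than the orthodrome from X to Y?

2732 km

Great circle: cos σ = sin φ₁ sin φ₂ + cos φ₁ cos φ₂ cos Δλ,  σ = 1.6409 rad → d_gc = 10460.48 km
Rhumb line: Δψ = -1.6848, q = Δφ/Δψ = 0.6297, d_rh = R√(Δφ²+q²Δλ²) = 13192.95 km
Excess = 13192.95 − 10460.48 = 2732.47 ≈ 2732 km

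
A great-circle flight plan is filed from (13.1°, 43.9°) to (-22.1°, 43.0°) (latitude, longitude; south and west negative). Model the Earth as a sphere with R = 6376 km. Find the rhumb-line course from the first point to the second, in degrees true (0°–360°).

Δψ = ln[tan(π/4+φ₂/2)/tan(π/4+φ₁/2)] = -0.6263
Δλ = -0.0157 rad (taken the short way round)
course = atan2(Δλ, Δψ) = 181.44°

181.4°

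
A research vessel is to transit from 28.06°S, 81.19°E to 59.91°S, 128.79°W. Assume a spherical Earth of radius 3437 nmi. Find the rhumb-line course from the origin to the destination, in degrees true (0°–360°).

Δψ = ln[tan(π/4+φ₂/2)/tan(π/4+φ₁/2)] = -0.8032
Δλ = +2.6183 rad (taken the short way round)
course = atan2(Δλ, Δψ) = 107.05°

107.1°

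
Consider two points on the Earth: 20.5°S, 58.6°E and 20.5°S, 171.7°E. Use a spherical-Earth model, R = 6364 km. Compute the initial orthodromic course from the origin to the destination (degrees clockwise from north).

117.9°

θ = atan2( sin Δλ·cos φ₂ ,  cos φ₁ sin φ₂ − sin φ₁ cos φ₂ cos Δλ )
  = atan2(+0.8616, -0.4567) = 117.93°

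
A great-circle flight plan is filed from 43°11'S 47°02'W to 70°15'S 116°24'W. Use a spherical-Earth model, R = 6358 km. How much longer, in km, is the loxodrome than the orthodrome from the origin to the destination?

Great circle: cos σ = sin φ₁ sin φ₂ + cos φ₁ cos φ₂ cos Δλ,  σ = 0.7511 rad → d_gc = 4775.79 km
Rhumb line: Δψ = -0.9110, q = Δφ/Δψ = 0.5185, d_rh = R√(Δφ²+q²Δλ²) = 4995.28 km
Excess = 4995.28 − 4775.79 = 219.49 ≈ 219 km

219 km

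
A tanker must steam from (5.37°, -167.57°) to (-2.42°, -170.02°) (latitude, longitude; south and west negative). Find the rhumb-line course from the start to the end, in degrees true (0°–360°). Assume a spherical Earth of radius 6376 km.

197.4°

Meridional parts: M(φ₁)=+0.0939, M(φ₂)=-0.0422 → ΔM = -0.1361;  Δλ = -0.0428 rad
tan C = Δλ / ΔM = +0.3142 → C = 197.44°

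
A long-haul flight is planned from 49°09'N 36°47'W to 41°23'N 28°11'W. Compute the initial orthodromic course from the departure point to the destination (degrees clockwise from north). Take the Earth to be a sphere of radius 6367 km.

138.9°

θ = atan2( sin Δλ·cos φ₂ ,  cos φ₁ sin φ₂ − sin φ₁ cos φ₂ cos Δλ )
  = atan2(+0.1122, -0.1288) = 138.93°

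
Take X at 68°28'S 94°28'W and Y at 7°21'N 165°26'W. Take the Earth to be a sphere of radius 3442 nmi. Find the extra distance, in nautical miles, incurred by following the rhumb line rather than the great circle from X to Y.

133 nmi

Great circle: cos σ = sin φ₁ sin φ₂ + cos φ₁ cos φ₂ cos Δλ,  σ = 1.5711 rad → d_gc = 5407.66 nmi
Rhumb line: Δψ = +1.7885, q = Δφ/Δψ = 0.7399, d_rh = R√(Δφ²+q²Δλ²) = 5540.17 nmi
Excess = 5540.17 − 5407.66 = 132.51 ≈ 133 nmi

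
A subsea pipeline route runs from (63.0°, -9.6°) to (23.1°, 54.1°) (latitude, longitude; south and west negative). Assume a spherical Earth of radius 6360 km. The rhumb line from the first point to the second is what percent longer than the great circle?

2.7%

Great circle: σ = 1.0068 rad → d_gc = Rσ = 6403.0 km
Rhumb: Δφ = -0.6964, Δλ = +1.1118, Δψ = -1.0122, q = Δφ/Δψ = 0.6880 → d_rh = R√(Δφ²+q²Δλ²) = 6578.8 km
Excess = (6578.8 − 6403.0) / 6403.0 = 175.8 / 6403.0 = 2.746% ≈ 2.7%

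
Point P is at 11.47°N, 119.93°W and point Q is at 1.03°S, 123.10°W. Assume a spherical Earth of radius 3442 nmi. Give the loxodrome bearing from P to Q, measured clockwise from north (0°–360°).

Δψ = ln[tan(π/4+φ₂/2)/tan(π/4+φ₁/2)] = -0.2195
Δλ = -0.0553 rad (taken the short way round)
course = atan2(Δλ, Δψ) = 194.15°

194.1°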